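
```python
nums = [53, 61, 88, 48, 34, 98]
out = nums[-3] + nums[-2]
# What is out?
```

nums has length 6. Negative index -3 maps to positive index 6 + (-3) = 3. nums[3] = 48.
nums has length 6. Negative index -2 maps to positive index 6 + (-2) = 4. nums[4] = 34.
Sum: 48 + 34 = 82.

82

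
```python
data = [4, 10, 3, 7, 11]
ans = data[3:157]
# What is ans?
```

data has length 5. The slice data[3:157] selects indices [3, 4] (3->7, 4->11), giving [7, 11].

[7, 11]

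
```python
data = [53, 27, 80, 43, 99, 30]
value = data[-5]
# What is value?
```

data has length 6. Negative index -5 maps to positive index 6 + (-5) = 1. data[1] = 27.

27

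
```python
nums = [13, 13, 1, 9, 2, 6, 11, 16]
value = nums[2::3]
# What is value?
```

nums has length 8. The slice nums[2::3] selects indices [2, 5] (2->1, 5->6), giving [1, 6].

[1, 6]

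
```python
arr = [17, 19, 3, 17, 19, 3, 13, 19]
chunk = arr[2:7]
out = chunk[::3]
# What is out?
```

arr has length 8. The slice arr[2:7] selects indices [2, 3, 4, 5, 6] (2->3, 3->17, 4->19, 5->3, 6->13), giving [3, 17, 19, 3, 13]. So chunk = [3, 17, 19, 3, 13]. chunk has length 5. The slice chunk[::3] selects indices [0, 3] (0->3, 3->3), giving [3, 3].

[3, 3]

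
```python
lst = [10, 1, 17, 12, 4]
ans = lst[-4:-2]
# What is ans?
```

lst has length 5. The slice lst[-4:-2] selects indices [1, 2] (1->1, 2->17), giving [1, 17].

[1, 17]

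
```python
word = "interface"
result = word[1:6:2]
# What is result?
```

word has length 9. The slice word[1:6:2] selects indices [1, 3, 5] (1->'n', 3->'e', 5->'f'), giving 'nef'.

'nef'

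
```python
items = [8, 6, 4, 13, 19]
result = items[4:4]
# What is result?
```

items has length 5. The slice items[4:4] resolves to an empty index range, so the result is [].

[]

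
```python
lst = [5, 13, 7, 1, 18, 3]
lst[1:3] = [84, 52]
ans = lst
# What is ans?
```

lst starts as [5, 13, 7, 1, 18, 3] (length 6). The slice lst[1:3] covers indices [1, 2] with values [13, 7]. Replacing that slice with [84, 52] (same length) produces [5, 84, 52, 1, 18, 3].

[5, 84, 52, 1, 18, 3]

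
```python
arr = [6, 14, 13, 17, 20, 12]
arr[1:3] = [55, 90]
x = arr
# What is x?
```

arr starts as [6, 14, 13, 17, 20, 12] (length 6). The slice arr[1:3] covers indices [1, 2] with values [14, 13]. Replacing that slice with [55, 90] (same length) produces [6, 55, 90, 17, 20, 12].

[6, 55, 90, 17, 20, 12]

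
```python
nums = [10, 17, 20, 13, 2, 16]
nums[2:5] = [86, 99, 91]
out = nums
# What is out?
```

nums starts as [10, 17, 20, 13, 2, 16] (length 6). The slice nums[2:5] covers indices [2, 3, 4] with values [20, 13, 2]. Replacing that slice with [86, 99, 91] (same length) produces [10, 17, 86, 99, 91, 16].

[10, 17, 86, 99, 91, 16]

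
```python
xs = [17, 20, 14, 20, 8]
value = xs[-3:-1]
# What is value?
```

xs has length 5. The slice xs[-3:-1] selects indices [2, 3] (2->14, 3->20), giving [14, 20].

[14, 20]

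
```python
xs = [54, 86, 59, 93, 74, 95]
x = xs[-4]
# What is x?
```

xs has length 6. Negative index -4 maps to positive index 6 + (-4) = 2. xs[2] = 59.

59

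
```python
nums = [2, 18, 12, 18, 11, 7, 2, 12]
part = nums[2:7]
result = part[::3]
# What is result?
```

nums has length 8. The slice nums[2:7] selects indices [2, 3, 4, 5, 6] (2->12, 3->18, 4->11, 5->7, 6->2), giving [12, 18, 11, 7, 2]. So part = [12, 18, 11, 7, 2]. part has length 5. The slice part[::3] selects indices [0, 3] (0->12, 3->7), giving [12, 7].

[12, 7]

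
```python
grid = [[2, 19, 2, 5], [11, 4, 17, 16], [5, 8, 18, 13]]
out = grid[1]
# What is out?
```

grid has 3 rows. Row 1 is [11, 4, 17, 16].

[11, 4, 17, 16]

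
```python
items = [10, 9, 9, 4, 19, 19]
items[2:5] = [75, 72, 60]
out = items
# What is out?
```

items starts as [10, 9, 9, 4, 19, 19] (length 6). The slice items[2:5] covers indices [2, 3, 4] with values [9, 4, 19]. Replacing that slice with [75, 72, 60] (same length) produces [10, 9, 75, 72, 60, 19].

[10, 9, 75, 72, 60, 19]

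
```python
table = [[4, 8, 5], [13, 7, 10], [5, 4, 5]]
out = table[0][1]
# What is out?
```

table[0] = [4, 8, 5]. Taking column 1 of that row yields 8.

8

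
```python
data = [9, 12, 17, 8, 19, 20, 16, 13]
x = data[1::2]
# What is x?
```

data has length 8. The slice data[1::2] selects indices [1, 3, 5, 7] (1->12, 3->8, 5->20, 7->13), giving [12, 8, 20, 13].

[12, 8, 20, 13]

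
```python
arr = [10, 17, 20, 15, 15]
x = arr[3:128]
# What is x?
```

arr has length 5. The slice arr[3:128] selects indices [3, 4] (3->15, 4->15), giving [15, 15].

[15, 15]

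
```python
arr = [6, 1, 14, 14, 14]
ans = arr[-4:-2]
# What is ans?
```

arr has length 5. The slice arr[-4:-2] selects indices [1, 2] (1->1, 2->14), giving [1, 14].

[1, 14]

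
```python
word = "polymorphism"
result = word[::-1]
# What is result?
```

word has length 12. The slice word[::-1] selects indices [11, 10, 9, 8, 7, 6, 5, 4, 3, 2, 1, 0] (11->'m', 10->'s', 9->'i', 8->'h', 7->'p', 6->'r', 5->'o', 4->'m', 3->'y', 2->'l', 1->'o', 0->'p'), giving 'msihpromylop'.

'msihpromylop'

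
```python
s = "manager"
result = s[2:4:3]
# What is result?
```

s has length 7. The slice s[2:4:3] selects indices [2] (2->'n'), giving 'n'.

'n'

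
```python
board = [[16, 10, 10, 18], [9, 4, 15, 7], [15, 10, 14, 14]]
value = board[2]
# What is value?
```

board has 3 rows. Row 2 is [15, 10, 14, 14].

[15, 10, 14, 14]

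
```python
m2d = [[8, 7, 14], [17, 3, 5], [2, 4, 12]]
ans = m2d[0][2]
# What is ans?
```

m2d[0] = [8, 7, 14]. Taking column 2 of that row yields 14.

14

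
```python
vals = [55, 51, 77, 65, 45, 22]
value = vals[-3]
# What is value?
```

vals has length 6. Negative index -3 maps to positive index 6 + (-3) = 3. vals[3] = 65.

65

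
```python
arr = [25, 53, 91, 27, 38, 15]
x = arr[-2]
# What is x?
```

arr has length 6. Negative index -2 maps to positive index 6 + (-2) = 4. arr[4] = 38.

38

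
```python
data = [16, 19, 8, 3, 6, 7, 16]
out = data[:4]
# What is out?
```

data has length 7. The slice data[:4] selects indices [0, 1, 2, 3] (0->16, 1->19, 2->8, 3->3), giving [16, 19, 8, 3].

[16, 19, 8, 3]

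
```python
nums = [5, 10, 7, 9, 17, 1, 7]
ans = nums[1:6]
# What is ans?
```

nums has length 7. The slice nums[1:6] selects indices [1, 2, 3, 4, 5] (1->10, 2->7, 3->9, 4->17, 5->1), giving [10, 7, 9, 17, 1].

[10, 7, 9, 17, 1]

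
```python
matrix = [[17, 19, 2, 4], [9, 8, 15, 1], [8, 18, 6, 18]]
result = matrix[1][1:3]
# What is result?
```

matrix[1] = [9, 8, 15, 1]. matrix[1] has length 4. The slice matrix[1][1:3] selects indices [1, 2] (1->8, 2->15), giving [8, 15].

[8, 15]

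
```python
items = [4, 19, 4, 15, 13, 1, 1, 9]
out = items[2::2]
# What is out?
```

items has length 8. The slice items[2::2] selects indices [2, 4, 6] (2->4, 4->13, 6->1), giving [4, 13, 1].

[4, 13, 1]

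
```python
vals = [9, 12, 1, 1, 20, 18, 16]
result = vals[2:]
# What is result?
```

vals has length 7. The slice vals[2:] selects indices [2, 3, 4, 5, 6] (2->1, 3->1, 4->20, 5->18, 6->16), giving [1, 1, 20, 18, 16].

[1, 1, 20, 18, 16]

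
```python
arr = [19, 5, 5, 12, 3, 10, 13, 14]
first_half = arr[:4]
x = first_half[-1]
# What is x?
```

arr has length 8. The slice arr[:4] selects indices [0, 1, 2, 3] (0->19, 1->5, 2->5, 3->12), giving [19, 5, 5, 12]. So first_half = [19, 5, 5, 12]. Then first_half[-1] = 12.

12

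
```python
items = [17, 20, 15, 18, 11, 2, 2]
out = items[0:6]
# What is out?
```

items has length 7. The slice items[0:6] selects indices [0, 1, 2, 3, 4, 5] (0->17, 1->20, 2->15, 3->18, 4->11, 5->2), giving [17, 20, 15, 18, 11, 2].

[17, 20, 15, 18, 11, 2]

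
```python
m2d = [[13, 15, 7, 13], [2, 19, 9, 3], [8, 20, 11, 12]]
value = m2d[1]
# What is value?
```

m2d has 3 rows. Row 1 is [2, 19, 9, 3].

[2, 19, 9, 3]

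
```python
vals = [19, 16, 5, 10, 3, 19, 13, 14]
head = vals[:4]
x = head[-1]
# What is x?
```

vals has length 8. The slice vals[:4] selects indices [0, 1, 2, 3] (0->19, 1->16, 2->5, 3->10), giving [19, 16, 5, 10]. So head = [19, 16, 5, 10]. Then head[-1] = 10.

10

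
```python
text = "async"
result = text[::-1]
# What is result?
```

text has length 5. The slice text[::-1] selects indices [4, 3, 2, 1, 0] (4->'c', 3->'n', 2->'y', 1->'s', 0->'a'), giving 'cnysa'.

'cnysa'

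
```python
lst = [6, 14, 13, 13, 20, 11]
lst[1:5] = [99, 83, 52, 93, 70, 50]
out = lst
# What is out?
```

lst starts as [6, 14, 13, 13, 20, 11] (length 6). The slice lst[1:5] covers indices [1, 2, 3, 4] with values [14, 13, 13, 20]. Replacing that slice with [99, 83, 52, 93, 70, 50] (different length) produces [6, 99, 83, 52, 93, 70, 50, 11].

[6, 99, 83, 52, 93, 70, 50, 11]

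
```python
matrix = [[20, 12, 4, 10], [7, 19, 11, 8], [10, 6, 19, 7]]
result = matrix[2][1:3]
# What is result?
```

matrix[2] = [10, 6, 19, 7]. matrix[2] has length 4. The slice matrix[2][1:3] selects indices [1, 2] (1->6, 2->19), giving [6, 19].

[6, 19]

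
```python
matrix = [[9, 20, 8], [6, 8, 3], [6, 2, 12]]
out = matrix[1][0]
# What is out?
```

matrix[1] = [6, 8, 3]. Taking column 0 of that row yields 6.

6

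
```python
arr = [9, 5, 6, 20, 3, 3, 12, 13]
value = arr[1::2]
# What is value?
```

arr has length 8. The slice arr[1::2] selects indices [1, 3, 5, 7] (1->5, 3->20, 5->3, 7->13), giving [5, 20, 3, 13].

[5, 20, 3, 13]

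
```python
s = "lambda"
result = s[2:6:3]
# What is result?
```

s has length 6. The slice s[2:6:3] selects indices [2, 5] (2->'m', 5->'a'), giving 'ma'.

'ma'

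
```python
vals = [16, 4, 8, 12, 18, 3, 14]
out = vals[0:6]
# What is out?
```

vals has length 7. The slice vals[0:6] selects indices [0, 1, 2, 3, 4, 5] (0->16, 1->4, 2->8, 3->12, 4->18, 5->3), giving [16, 4, 8, 12, 18, 3].

[16, 4, 8, 12, 18, 3]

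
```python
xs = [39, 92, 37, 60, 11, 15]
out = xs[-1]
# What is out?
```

xs has length 6. Negative index -1 maps to positive index 6 + (-1) = 5. xs[5] = 15.

15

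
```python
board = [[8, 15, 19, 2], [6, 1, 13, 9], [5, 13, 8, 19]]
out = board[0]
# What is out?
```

board has 3 rows. Row 0 is [8, 15, 19, 2].

[8, 15, 19, 2]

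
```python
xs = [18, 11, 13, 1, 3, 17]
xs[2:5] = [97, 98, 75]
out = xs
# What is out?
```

xs starts as [18, 11, 13, 1, 3, 17] (length 6). The slice xs[2:5] covers indices [2, 3, 4] with values [13, 1, 3]. Replacing that slice with [97, 98, 75] (same length) produces [18, 11, 97, 98, 75, 17].

[18, 11, 97, 98, 75, 17]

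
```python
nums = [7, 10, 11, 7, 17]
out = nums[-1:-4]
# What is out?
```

nums has length 5. The slice nums[-1:-4] resolves to an empty index range, so the result is [].

[]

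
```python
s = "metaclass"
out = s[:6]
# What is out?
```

s has length 9. The slice s[:6] selects indices [0, 1, 2, 3, 4, 5] (0->'m', 1->'e', 2->'t', 3->'a', 4->'c', 5->'l'), giving 'metacl'.

'metacl'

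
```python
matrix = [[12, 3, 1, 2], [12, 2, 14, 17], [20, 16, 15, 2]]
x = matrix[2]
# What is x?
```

matrix has 3 rows. Row 2 is [20, 16, 15, 2].

[20, 16, 15, 2]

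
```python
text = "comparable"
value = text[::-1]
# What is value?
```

text has length 10. The slice text[::-1] selects indices [9, 8, 7, 6, 5, 4, 3, 2, 1, 0] (9->'e', 8->'l', 7->'b', 6->'a', 5->'r', 4->'a', 3->'p', 2->'m', 1->'o', 0->'c'), giving 'elbarapmoc'.

'elbarapmoc'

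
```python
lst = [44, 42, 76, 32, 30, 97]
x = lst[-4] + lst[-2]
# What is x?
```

lst has length 6. Negative index -4 maps to positive index 6 + (-4) = 2. lst[2] = 76.
lst has length 6. Negative index -2 maps to positive index 6 + (-2) = 4. lst[4] = 30.
Sum: 76 + 30 = 106.

106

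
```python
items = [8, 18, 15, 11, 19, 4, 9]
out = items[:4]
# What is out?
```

items has length 7. The slice items[:4] selects indices [0, 1, 2, 3] (0->8, 1->18, 2->15, 3->11), giving [8, 18, 15, 11].

[8, 18, 15, 11]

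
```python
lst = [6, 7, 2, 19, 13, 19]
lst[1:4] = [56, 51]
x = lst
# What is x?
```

lst starts as [6, 7, 2, 19, 13, 19] (length 6). The slice lst[1:4] covers indices [1, 2, 3] with values [7, 2, 19]. Replacing that slice with [56, 51] (different length) produces [6, 56, 51, 13, 19].

[6, 56, 51, 13, 19]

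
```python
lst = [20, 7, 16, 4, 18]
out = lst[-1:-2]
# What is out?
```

lst has length 5. The slice lst[-1:-2] resolves to an empty index range, so the result is [].

[]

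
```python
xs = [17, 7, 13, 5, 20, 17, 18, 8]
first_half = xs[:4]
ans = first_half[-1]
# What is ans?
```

xs has length 8. The slice xs[:4] selects indices [0, 1, 2, 3] (0->17, 1->7, 2->13, 3->5), giving [17, 7, 13, 5]. So first_half = [17, 7, 13, 5]. Then first_half[-1] = 5.

5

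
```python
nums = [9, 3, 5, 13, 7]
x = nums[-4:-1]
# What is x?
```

nums has length 5. The slice nums[-4:-1] selects indices [1, 2, 3] (1->3, 2->5, 3->13), giving [3, 5, 13].

[3, 5, 13]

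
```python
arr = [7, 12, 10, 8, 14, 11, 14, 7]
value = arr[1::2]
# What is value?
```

arr has length 8. The slice arr[1::2] selects indices [1, 3, 5, 7] (1->12, 3->8, 5->11, 7->7), giving [12, 8, 11, 7].

[12, 8, 11, 7]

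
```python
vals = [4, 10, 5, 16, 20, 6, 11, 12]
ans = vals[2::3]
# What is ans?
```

vals has length 8. The slice vals[2::3] selects indices [2, 5] (2->5, 5->6), giving [5, 6].

[5, 6]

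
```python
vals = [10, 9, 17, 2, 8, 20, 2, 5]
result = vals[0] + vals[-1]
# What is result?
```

vals has length 8. vals[0] = 10.
vals has length 8. Negative index -1 maps to positive index 8 + (-1) = 7. vals[7] = 5.
Sum: 10 + 5 = 15.

15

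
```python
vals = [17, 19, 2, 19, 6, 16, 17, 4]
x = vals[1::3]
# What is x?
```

vals has length 8. The slice vals[1::3] selects indices [1, 4, 7] (1->19, 4->6, 7->4), giving [19, 6, 4].

[19, 6, 4]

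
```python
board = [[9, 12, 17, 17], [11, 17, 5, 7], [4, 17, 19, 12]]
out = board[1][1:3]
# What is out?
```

board[1] = [11, 17, 5, 7]. board[1] has length 4. The slice board[1][1:3] selects indices [1, 2] (1->17, 2->5), giving [17, 5].

[17, 5]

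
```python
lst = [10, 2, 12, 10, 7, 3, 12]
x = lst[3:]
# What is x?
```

lst has length 7. The slice lst[3:] selects indices [3, 4, 5, 6] (3->10, 4->7, 5->3, 6->12), giving [10, 7, 3, 12].

[10, 7, 3, 12]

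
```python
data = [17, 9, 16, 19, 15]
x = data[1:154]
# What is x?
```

data has length 5. The slice data[1:154] selects indices [1, 2, 3, 4] (1->9, 2->16, 3->19, 4->15), giving [9, 16, 19, 15].

[9, 16, 19, 15]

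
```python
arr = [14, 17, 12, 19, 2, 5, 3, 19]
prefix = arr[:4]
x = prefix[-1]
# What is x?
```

arr has length 8. The slice arr[:4] selects indices [0, 1, 2, 3] (0->14, 1->17, 2->12, 3->19), giving [14, 17, 12, 19]. So prefix = [14, 17, 12, 19]. Then prefix[-1] = 19.

19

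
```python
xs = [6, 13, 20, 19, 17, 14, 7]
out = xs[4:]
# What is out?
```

xs has length 7. The slice xs[4:] selects indices [4, 5, 6] (4->17, 5->14, 6->7), giving [17, 14, 7].

[17, 14, 7]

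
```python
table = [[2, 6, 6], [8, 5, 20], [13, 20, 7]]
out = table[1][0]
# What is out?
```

table[1] = [8, 5, 20]. Taking column 0 of that row yields 8.

8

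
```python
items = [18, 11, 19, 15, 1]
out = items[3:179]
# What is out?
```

items has length 5. The slice items[3:179] selects indices [3, 4] (3->15, 4->1), giving [15, 1].

[15, 1]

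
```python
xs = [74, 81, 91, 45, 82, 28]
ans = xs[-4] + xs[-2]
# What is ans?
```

xs has length 6. Negative index -4 maps to positive index 6 + (-4) = 2. xs[2] = 91.
xs has length 6. Negative index -2 maps to positive index 6 + (-2) = 4. xs[4] = 82.
Sum: 91 + 82 = 173.

173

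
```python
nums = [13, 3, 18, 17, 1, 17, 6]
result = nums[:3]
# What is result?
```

nums has length 7. The slice nums[:3] selects indices [0, 1, 2] (0->13, 1->3, 2->18), giving [13, 3, 18].

[13, 3, 18]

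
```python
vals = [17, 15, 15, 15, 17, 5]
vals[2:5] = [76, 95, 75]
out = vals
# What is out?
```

vals starts as [17, 15, 15, 15, 17, 5] (length 6). The slice vals[2:5] covers indices [2, 3, 4] with values [15, 15, 17]. Replacing that slice with [76, 95, 75] (same length) produces [17, 15, 76, 95, 75, 5].

[17, 15, 76, 95, 75, 5]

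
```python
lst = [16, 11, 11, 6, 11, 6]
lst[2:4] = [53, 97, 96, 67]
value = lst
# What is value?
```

lst starts as [16, 11, 11, 6, 11, 6] (length 6). The slice lst[2:4] covers indices [2, 3] with values [11, 6]. Replacing that slice with [53, 97, 96, 67] (different length) produces [16, 11, 53, 97, 96, 67, 11, 6].

[16, 11, 53, 97, 96, 67, 11, 6]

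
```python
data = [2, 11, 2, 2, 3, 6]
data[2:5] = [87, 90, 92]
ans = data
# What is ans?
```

data starts as [2, 11, 2, 2, 3, 6] (length 6). The slice data[2:5] covers indices [2, 3, 4] with values [2, 2, 3]. Replacing that slice with [87, 90, 92] (same length) produces [2, 11, 87, 90, 92, 6].

[2, 11, 87, 90, 92, 6]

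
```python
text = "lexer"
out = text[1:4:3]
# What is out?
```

text has length 5. The slice text[1:4:3] selects indices [1] (1->'e'), giving 'e'.

'e'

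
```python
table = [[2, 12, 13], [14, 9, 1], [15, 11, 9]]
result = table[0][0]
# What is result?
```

table[0] = [2, 12, 13]. Taking column 0 of that row yields 2.

2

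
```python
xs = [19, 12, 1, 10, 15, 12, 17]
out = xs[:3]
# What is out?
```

xs has length 7. The slice xs[:3] selects indices [0, 1, 2] (0->19, 1->12, 2->1), giving [19, 12, 1].

[19, 12, 1]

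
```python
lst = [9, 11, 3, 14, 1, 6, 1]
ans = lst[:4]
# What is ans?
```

lst has length 7. The slice lst[:4] selects indices [0, 1, 2, 3] (0->9, 1->11, 2->3, 3->14), giving [9, 11, 3, 14].

[9, 11, 3, 14]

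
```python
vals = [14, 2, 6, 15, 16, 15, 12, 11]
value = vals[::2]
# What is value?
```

vals has length 8. The slice vals[::2] selects indices [0, 2, 4, 6] (0->14, 2->6, 4->16, 6->12), giving [14, 6, 16, 12].

[14, 6, 16, 12]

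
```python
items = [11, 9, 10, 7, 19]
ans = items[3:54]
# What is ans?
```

items has length 5. The slice items[3:54] selects indices [3, 4] (3->7, 4->19), giving [7, 19].

[7, 19]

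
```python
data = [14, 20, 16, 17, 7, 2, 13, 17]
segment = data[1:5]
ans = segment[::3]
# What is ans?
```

data has length 8. The slice data[1:5] selects indices [1, 2, 3, 4] (1->20, 2->16, 3->17, 4->7), giving [20, 16, 17, 7]. So segment = [20, 16, 17, 7]. segment has length 4. The slice segment[::3] selects indices [0, 3] (0->20, 3->7), giving [20, 7].

[20, 7]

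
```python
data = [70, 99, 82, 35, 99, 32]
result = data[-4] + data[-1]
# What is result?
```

data has length 6. Negative index -4 maps to positive index 6 + (-4) = 2. data[2] = 82.
data has length 6. Negative index -1 maps to positive index 6 + (-1) = 5. data[5] = 32.
Sum: 82 + 32 = 114.

114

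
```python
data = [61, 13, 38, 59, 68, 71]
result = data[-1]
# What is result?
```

data has length 6. Negative index -1 maps to positive index 6 + (-1) = 5. data[5] = 71.

71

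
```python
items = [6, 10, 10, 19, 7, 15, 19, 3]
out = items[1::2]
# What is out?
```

items has length 8. The slice items[1::2] selects indices [1, 3, 5, 7] (1->10, 3->19, 5->15, 7->3), giving [10, 19, 15, 3].

[10, 19, 15, 3]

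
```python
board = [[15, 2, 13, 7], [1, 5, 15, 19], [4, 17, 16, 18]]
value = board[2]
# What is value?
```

board has 3 rows. Row 2 is [4, 17, 16, 18].

[4, 17, 16, 18]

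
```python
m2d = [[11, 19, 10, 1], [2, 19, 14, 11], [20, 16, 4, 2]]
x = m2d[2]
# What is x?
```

m2d has 3 rows. Row 2 is [20, 16, 4, 2].

[20, 16, 4, 2]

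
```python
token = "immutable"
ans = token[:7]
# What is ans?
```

token has length 9. The slice token[:7] selects indices [0, 1, 2, 3, 4, 5, 6] (0->'i', 1->'m', 2->'m', 3->'u', 4->'t', 5->'a', 6->'b'), giving 'immutab'.

'immutab'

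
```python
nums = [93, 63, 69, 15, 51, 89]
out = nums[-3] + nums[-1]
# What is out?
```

nums has length 6. Negative index -3 maps to positive index 6 + (-3) = 3. nums[3] = 15.
nums has length 6. Negative index -1 maps to positive index 6 + (-1) = 5. nums[5] = 89.
Sum: 15 + 89 = 104.

104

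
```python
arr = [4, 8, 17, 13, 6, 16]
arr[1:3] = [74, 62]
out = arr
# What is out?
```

arr starts as [4, 8, 17, 13, 6, 16] (length 6). The slice arr[1:3] covers indices [1, 2] with values [8, 17]. Replacing that slice with [74, 62] (same length) produces [4, 74, 62, 13, 6, 16].

[4, 74, 62, 13, 6, 16]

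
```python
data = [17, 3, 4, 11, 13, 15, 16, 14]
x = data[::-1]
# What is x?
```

data has length 8. The slice data[::-1] selects indices [7, 6, 5, 4, 3, 2, 1, 0] (7->14, 6->16, 5->15, 4->13, 3->11, 2->4, 1->3, 0->17), giving [14, 16, 15, 13, 11, 4, 3, 17].

[14, 16, 15, 13, 11, 4, 3, 17]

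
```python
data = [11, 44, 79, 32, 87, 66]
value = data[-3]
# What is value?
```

data has length 6. Negative index -3 maps to positive index 6 + (-3) = 3. data[3] = 32.

32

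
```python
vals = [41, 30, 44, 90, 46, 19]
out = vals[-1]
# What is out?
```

vals has length 6. Negative index -1 maps to positive index 6 + (-1) = 5. vals[5] = 19.

19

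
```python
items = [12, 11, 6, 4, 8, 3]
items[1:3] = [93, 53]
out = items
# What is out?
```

items starts as [12, 11, 6, 4, 8, 3] (length 6). The slice items[1:3] covers indices [1, 2] with values [11, 6]. Replacing that slice with [93, 53] (same length) produces [12, 93, 53, 4, 8, 3].

[12, 93, 53, 4, 8, 3]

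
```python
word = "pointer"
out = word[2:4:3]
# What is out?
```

word has length 7. The slice word[2:4:3] selects indices [2] (2->'i'), giving 'i'.

'i'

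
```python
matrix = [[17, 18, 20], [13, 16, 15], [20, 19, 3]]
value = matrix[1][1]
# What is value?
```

matrix[1] = [13, 16, 15]. Taking column 1 of that row yields 16.

16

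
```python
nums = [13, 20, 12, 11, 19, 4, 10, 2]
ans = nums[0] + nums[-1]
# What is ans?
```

nums has length 8. nums[0] = 13.
nums has length 8. Negative index -1 maps to positive index 8 + (-1) = 7. nums[7] = 2.
Sum: 13 + 2 = 15.

15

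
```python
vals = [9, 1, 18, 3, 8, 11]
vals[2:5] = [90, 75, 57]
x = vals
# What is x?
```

vals starts as [9, 1, 18, 3, 8, 11] (length 6). The slice vals[2:5] covers indices [2, 3, 4] with values [18, 3, 8]. Replacing that slice with [90, 75, 57] (same length) produces [9, 1, 90, 75, 57, 11].

[9, 1, 90, 75, 57, 11]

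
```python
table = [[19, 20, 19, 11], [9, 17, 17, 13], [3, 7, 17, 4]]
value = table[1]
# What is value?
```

table has 3 rows. Row 1 is [9, 17, 17, 13].

[9, 17, 17, 13]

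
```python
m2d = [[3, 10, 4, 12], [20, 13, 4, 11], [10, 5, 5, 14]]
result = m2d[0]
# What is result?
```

m2d has 3 rows. Row 0 is [3, 10, 4, 12].

[3, 10, 4, 12]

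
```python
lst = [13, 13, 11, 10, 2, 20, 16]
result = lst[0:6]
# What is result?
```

lst has length 7. The slice lst[0:6] selects indices [0, 1, 2, 3, 4, 5] (0->13, 1->13, 2->11, 3->10, 4->2, 5->20), giving [13, 13, 11, 10, 2, 20].

[13, 13, 11, 10, 2, 20]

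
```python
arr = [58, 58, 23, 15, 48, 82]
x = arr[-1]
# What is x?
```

arr has length 6. Negative index -1 maps to positive index 6 + (-1) = 5. arr[5] = 82.

82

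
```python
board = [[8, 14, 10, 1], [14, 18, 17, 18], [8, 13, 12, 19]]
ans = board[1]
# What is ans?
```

board has 3 rows. Row 1 is [14, 18, 17, 18].

[14, 18, 17, 18]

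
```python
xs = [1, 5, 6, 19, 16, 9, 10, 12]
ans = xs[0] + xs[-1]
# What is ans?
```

xs has length 8. xs[0] = 1.
xs has length 8. Negative index -1 maps to positive index 8 + (-1) = 7. xs[7] = 12.
Sum: 1 + 12 = 13.

13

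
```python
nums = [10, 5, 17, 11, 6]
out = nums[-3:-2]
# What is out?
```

nums has length 5. The slice nums[-3:-2] selects indices [2] (2->17), giving [17].

[17]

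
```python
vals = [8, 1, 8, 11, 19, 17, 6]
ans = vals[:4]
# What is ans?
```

vals has length 7. The slice vals[:4] selects indices [0, 1, 2, 3] (0->8, 1->1, 2->8, 3->11), giving [8, 1, 8, 11].

[8, 1, 8, 11]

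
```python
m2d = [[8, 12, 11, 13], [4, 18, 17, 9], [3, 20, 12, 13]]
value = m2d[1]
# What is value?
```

m2d has 3 rows. Row 1 is [4, 18, 17, 9].

[4, 18, 17, 9]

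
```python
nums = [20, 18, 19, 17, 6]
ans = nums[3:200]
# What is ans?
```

nums has length 5. The slice nums[3:200] selects indices [3, 4] (3->17, 4->6), giving [17, 6].

[17, 6]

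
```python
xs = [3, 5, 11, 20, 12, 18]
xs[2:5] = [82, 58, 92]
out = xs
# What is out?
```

xs starts as [3, 5, 11, 20, 12, 18] (length 6). The slice xs[2:5] covers indices [2, 3, 4] with values [11, 20, 12]. Replacing that slice with [82, 58, 92] (same length) produces [3, 5, 82, 58, 92, 18].

[3, 5, 82, 58, 92, 18]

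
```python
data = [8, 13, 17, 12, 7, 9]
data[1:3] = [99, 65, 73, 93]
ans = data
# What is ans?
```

data starts as [8, 13, 17, 12, 7, 9] (length 6). The slice data[1:3] covers indices [1, 2] with values [13, 17]. Replacing that slice with [99, 65, 73, 93] (different length) produces [8, 99, 65, 73, 93, 12, 7, 9].

[8, 99, 65, 73, 93, 12, 7, 9]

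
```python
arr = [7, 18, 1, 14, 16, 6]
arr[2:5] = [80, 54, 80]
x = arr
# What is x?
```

arr starts as [7, 18, 1, 14, 16, 6] (length 6). The slice arr[2:5] covers indices [2, 3, 4] with values [1, 14, 16]. Replacing that slice with [80, 54, 80] (same length) produces [7, 18, 80, 54, 80, 6].

[7, 18, 80, 54, 80, 6]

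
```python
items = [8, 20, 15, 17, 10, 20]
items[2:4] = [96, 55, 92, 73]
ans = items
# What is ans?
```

items starts as [8, 20, 15, 17, 10, 20] (length 6). The slice items[2:4] covers indices [2, 3] with values [15, 17]. Replacing that slice with [96, 55, 92, 73] (different length) produces [8, 20, 96, 55, 92, 73, 10, 20].

[8, 20, 96, 55, 92, 73, 10, 20]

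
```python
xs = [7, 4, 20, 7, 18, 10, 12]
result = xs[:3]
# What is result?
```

xs has length 7. The slice xs[:3] selects indices [0, 1, 2] (0->7, 1->4, 2->20), giving [7, 4, 20].

[7, 4, 20]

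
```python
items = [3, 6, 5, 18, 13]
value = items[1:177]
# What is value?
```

items has length 5. The slice items[1:177] selects indices [1, 2, 3, 4] (1->6, 2->5, 3->18, 4->13), giving [6, 5, 18, 13].

[6, 5, 18, 13]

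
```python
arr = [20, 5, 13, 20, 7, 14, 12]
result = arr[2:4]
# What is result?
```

arr has length 7. The slice arr[2:4] selects indices [2, 3] (2->13, 3->20), giving [13, 20].

[13, 20]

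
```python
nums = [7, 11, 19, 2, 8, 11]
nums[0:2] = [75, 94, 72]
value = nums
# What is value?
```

nums starts as [7, 11, 19, 2, 8, 11] (length 6). The slice nums[0:2] covers indices [0, 1] with values [7, 11]. Replacing that slice with [75, 94, 72] (different length) produces [75, 94, 72, 19, 2, 8, 11].

[75, 94, 72, 19, 2, 8, 11]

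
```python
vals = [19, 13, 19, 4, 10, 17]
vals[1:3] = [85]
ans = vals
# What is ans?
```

vals starts as [19, 13, 19, 4, 10, 17] (length 6). The slice vals[1:3] covers indices [1, 2] with values [13, 19]. Replacing that slice with [85] (different length) produces [19, 85, 4, 10, 17].

[19, 85, 4, 10, 17]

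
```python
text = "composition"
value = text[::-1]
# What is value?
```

text has length 11. The slice text[::-1] selects indices [10, 9, 8, 7, 6, 5, 4, 3, 2, 1, 0] (10->'n', 9->'o', 8->'i', 7->'t', 6->'i', 5->'s', 4->'o', 3->'p', 2->'m', 1->'o', 0->'c'), giving 'noitisopmoc'.

'noitisopmoc'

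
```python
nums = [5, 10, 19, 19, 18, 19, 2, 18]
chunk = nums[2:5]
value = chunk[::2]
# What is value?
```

nums has length 8. The slice nums[2:5] selects indices [2, 3, 4] (2->19, 3->19, 4->18), giving [19, 19, 18]. So chunk = [19, 19, 18]. chunk has length 3. The slice chunk[::2] selects indices [0, 2] (0->19, 2->18), giving [19, 18].

[19, 18]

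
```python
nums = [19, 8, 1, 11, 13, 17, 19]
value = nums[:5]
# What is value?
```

nums has length 7. The slice nums[:5] selects indices [0, 1, 2, 3, 4] (0->19, 1->8, 2->1, 3->11, 4->13), giving [19, 8, 1, 11, 13].

[19, 8, 1, 11, 13]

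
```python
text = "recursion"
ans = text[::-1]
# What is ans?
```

text has length 9. The slice text[::-1] selects indices [8, 7, 6, 5, 4, 3, 2, 1, 0] (8->'n', 7->'o', 6->'i', 5->'s', 4->'r', 3->'u', 2->'c', 1->'e', 0->'r'), giving 'noisrucer'.

'noisrucer'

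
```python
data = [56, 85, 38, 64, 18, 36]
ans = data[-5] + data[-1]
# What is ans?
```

data has length 6. Negative index -5 maps to positive index 6 + (-5) = 1. data[1] = 85.
data has length 6. Negative index -1 maps to positive index 6 + (-1) = 5. data[5] = 36.
Sum: 85 + 36 = 121.

121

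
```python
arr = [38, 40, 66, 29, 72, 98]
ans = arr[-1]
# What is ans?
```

arr has length 6. Negative index -1 maps to positive index 6 + (-1) = 5. arr[5] = 98.

98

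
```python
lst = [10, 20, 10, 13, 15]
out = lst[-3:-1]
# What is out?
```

lst has length 5. The slice lst[-3:-1] selects indices [2, 3] (2->10, 3->13), giving [10, 13].

[10, 13]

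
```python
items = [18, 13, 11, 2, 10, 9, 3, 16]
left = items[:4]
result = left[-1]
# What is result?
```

items has length 8. The slice items[:4] selects indices [0, 1, 2, 3] (0->18, 1->13, 2->11, 3->2), giving [18, 13, 11, 2]. So left = [18, 13, 11, 2]. Then left[-1] = 2.

2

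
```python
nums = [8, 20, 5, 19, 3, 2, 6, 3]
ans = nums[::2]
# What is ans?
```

nums has length 8. The slice nums[::2] selects indices [0, 2, 4, 6] (0->8, 2->5, 4->3, 6->6), giving [8, 5, 3, 6].

[8, 5, 3, 6]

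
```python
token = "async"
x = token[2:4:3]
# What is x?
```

token has length 5. The slice token[2:4:3] selects indices [2] (2->'y'), giving 'y'.

'y'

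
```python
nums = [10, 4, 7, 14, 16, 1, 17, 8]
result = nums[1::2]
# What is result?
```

nums has length 8. The slice nums[1::2] selects indices [1, 3, 5, 7] (1->4, 3->14, 5->1, 7->8), giving [4, 14, 1, 8].

[4, 14, 1, 8]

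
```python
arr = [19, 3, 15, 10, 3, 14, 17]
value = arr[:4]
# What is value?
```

arr has length 7. The slice arr[:4] selects indices [0, 1, 2, 3] (0->19, 1->3, 2->15, 3->10), giving [19, 3, 15, 10].

[19, 3, 15, 10]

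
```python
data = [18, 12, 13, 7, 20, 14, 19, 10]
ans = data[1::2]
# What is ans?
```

data has length 8. The slice data[1::2] selects indices [1, 3, 5, 7] (1->12, 3->7, 5->14, 7->10), giving [12, 7, 14, 10].

[12, 7, 14, 10]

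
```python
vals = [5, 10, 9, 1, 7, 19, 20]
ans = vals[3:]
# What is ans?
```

vals has length 7. The slice vals[3:] selects indices [3, 4, 5, 6] (3->1, 4->7, 5->19, 6->20), giving [1, 7, 19, 20].

[1, 7, 19, 20]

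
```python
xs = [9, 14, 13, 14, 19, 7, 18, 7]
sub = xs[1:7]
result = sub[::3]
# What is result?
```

xs has length 8. The slice xs[1:7] selects indices [1, 2, 3, 4, 5, 6] (1->14, 2->13, 3->14, 4->19, 5->7, 6->18), giving [14, 13, 14, 19, 7, 18]. So sub = [14, 13, 14, 19, 7, 18]. sub has length 6. The slice sub[::3] selects indices [0, 3] (0->14, 3->19), giving [14, 19].

[14, 19]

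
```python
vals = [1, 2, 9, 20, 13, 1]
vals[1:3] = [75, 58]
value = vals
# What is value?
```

vals starts as [1, 2, 9, 20, 13, 1] (length 6). The slice vals[1:3] covers indices [1, 2] with values [2, 9]. Replacing that slice with [75, 58] (same length) produces [1, 75, 58, 20, 13, 1].

[1, 75, 58, 20, 13, 1]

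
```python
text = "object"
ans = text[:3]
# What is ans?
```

text has length 6. The slice text[:3] selects indices [0, 1, 2] (0->'o', 1->'b', 2->'j'), giving 'obj'.

'obj'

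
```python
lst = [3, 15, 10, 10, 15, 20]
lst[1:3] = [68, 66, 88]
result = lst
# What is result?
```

lst starts as [3, 15, 10, 10, 15, 20] (length 6). The slice lst[1:3] covers indices [1, 2] with values [15, 10]. Replacing that slice with [68, 66, 88] (different length) produces [3, 68, 66, 88, 10, 15, 20].

[3, 68, 66, 88, 10, 15, 20]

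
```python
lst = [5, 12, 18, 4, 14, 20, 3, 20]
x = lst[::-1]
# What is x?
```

lst has length 8. The slice lst[::-1] selects indices [7, 6, 5, 4, 3, 2, 1, 0] (7->20, 6->3, 5->20, 4->14, 3->4, 2->18, 1->12, 0->5), giving [20, 3, 20, 14, 4, 18, 12, 5].

[20, 3, 20, 14, 4, 18, 12, 5]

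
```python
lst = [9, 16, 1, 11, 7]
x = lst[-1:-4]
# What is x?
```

lst has length 5. The slice lst[-1:-4] resolves to an empty index range, so the result is [].

[]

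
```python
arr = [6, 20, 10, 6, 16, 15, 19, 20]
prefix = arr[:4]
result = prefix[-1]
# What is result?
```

arr has length 8. The slice arr[:4] selects indices [0, 1, 2, 3] (0->6, 1->20, 2->10, 3->6), giving [6, 20, 10, 6]. So prefix = [6, 20, 10, 6]. Then prefix[-1] = 6.

6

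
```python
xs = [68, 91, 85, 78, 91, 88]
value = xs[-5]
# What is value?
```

xs has length 6. Negative index -5 maps to positive index 6 + (-5) = 1. xs[1] = 91.

91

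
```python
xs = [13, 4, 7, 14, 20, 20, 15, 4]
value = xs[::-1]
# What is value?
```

xs has length 8. The slice xs[::-1] selects indices [7, 6, 5, 4, 3, 2, 1, 0] (7->4, 6->15, 5->20, 4->20, 3->14, 2->7, 1->4, 0->13), giving [4, 15, 20, 20, 14, 7, 4, 13].

[4, 15, 20, 20, 14, 7, 4, 13]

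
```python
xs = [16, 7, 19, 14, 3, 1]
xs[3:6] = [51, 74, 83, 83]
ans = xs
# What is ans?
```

xs starts as [16, 7, 19, 14, 3, 1] (length 6). The slice xs[3:6] covers indices [3, 4, 5] with values [14, 3, 1]. Replacing that slice with [51, 74, 83, 83] (different length) produces [16, 7, 19, 51, 74, 83, 83].

[16, 7, 19, 51, 74, 83, 83]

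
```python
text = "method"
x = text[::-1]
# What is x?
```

text has length 6. The slice text[::-1] selects indices [5, 4, 3, 2, 1, 0] (5->'d', 4->'o', 3->'h', 2->'t', 1->'e', 0->'m'), giving 'dohtem'.

'dohtem'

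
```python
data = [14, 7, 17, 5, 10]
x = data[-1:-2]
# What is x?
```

data has length 5. The slice data[-1:-2] resolves to an empty index range, so the result is [].

[]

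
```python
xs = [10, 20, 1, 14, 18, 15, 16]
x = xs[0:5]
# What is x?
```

xs has length 7. The slice xs[0:5] selects indices [0, 1, 2, 3, 4] (0->10, 1->20, 2->1, 3->14, 4->18), giving [10, 20, 1, 14, 18].

[10, 20, 1, 14, 18]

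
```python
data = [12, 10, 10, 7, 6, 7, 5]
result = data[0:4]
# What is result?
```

data has length 7. The slice data[0:4] selects indices [0, 1, 2, 3] (0->12, 1->10, 2->10, 3->7), giving [12, 10, 10, 7].

[12, 10, 10, 7]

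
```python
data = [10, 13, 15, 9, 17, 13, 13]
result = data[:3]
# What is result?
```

data has length 7. The slice data[:3] selects indices [0, 1, 2] (0->10, 1->13, 2->15), giving [10, 13, 15].

[10, 13, 15]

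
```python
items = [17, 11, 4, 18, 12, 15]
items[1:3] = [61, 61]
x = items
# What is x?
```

items starts as [17, 11, 4, 18, 12, 15] (length 6). The slice items[1:3] covers indices [1, 2] with values [11, 4]. Replacing that slice with [61, 61] (same length) produces [17, 61, 61, 18, 12, 15].

[17, 61, 61, 18, 12, 15]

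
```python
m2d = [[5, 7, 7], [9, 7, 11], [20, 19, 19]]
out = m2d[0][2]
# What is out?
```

m2d[0] = [5, 7, 7]. Taking column 2 of that row yields 7.

7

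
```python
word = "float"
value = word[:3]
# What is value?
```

word has length 5. The slice word[:3] selects indices [0, 1, 2] (0->'f', 1->'l', 2->'o'), giving 'flo'.

'flo'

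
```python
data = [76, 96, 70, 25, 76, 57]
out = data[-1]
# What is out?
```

data has length 6. Negative index -1 maps to positive index 6 + (-1) = 5. data[5] = 57.

57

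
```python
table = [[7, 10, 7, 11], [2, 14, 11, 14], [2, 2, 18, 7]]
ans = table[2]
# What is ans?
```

table has 3 rows. Row 2 is [2, 2, 18, 7].

[2, 2, 18, 7]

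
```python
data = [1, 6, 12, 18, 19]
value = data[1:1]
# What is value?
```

data has length 5. The slice data[1:1] resolves to an empty index range, so the result is [].

[]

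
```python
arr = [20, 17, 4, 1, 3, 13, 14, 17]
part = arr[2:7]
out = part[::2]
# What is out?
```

arr has length 8. The slice arr[2:7] selects indices [2, 3, 4, 5, 6] (2->4, 3->1, 4->3, 5->13, 6->14), giving [4, 1, 3, 13, 14]. So part = [4, 1, 3, 13, 14]. part has length 5. The slice part[::2] selects indices [0, 2, 4] (0->4, 2->3, 4->14), giving [4, 3, 14].

[4, 3, 14]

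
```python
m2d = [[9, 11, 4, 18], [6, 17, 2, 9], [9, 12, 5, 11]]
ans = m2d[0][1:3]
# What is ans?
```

m2d[0] = [9, 11, 4, 18]. m2d[0] has length 4. The slice m2d[0][1:3] selects indices [1, 2] (1->11, 2->4), giving [11, 4].

[11, 4]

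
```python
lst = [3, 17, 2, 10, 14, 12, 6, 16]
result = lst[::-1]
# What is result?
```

lst has length 8. The slice lst[::-1] selects indices [7, 6, 5, 4, 3, 2, 1, 0] (7->16, 6->6, 5->12, 4->14, 3->10, 2->2, 1->17, 0->3), giving [16, 6, 12, 14, 10, 2, 17, 3].

[16, 6, 12, 14, 10, 2, 17, 3]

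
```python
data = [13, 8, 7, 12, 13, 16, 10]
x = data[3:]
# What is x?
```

data has length 7. The slice data[3:] selects indices [3, 4, 5, 6] (3->12, 4->13, 5->16, 6->10), giving [12, 13, 16, 10].

[12, 13, 16, 10]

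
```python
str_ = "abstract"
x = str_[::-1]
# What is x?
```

str_ has length 8. The slice str_[::-1] selects indices [7, 6, 5, 4, 3, 2, 1, 0] (7->'t', 6->'c', 5->'a', 4->'r', 3->'t', 2->'s', 1->'b', 0->'a'), giving 'tcartsba'.

'tcartsba'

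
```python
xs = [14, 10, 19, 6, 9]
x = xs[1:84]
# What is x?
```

xs has length 5. The slice xs[1:84] selects indices [1, 2, 3, 4] (1->10, 2->19, 3->6, 4->9), giving [10, 19, 6, 9].

[10, 19, 6, 9]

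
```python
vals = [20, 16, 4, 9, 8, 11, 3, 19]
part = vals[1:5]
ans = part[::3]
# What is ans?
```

vals has length 8. The slice vals[1:5] selects indices [1, 2, 3, 4] (1->16, 2->4, 3->9, 4->8), giving [16, 4, 9, 8]. So part = [16, 4, 9, 8]. part has length 4. The slice part[::3] selects indices [0, 3] (0->16, 3->8), giving [16, 8].

[16, 8]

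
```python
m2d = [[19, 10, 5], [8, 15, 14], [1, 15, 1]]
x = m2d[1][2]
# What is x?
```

m2d[1] = [8, 15, 14]. Taking column 2 of that row yields 14.

14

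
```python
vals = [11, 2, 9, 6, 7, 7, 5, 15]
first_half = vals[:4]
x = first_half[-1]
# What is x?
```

vals has length 8. The slice vals[:4] selects indices [0, 1, 2, 3] (0->11, 1->2, 2->9, 3->6), giving [11, 2, 9, 6]. So first_half = [11, 2, 9, 6]. Then first_half[-1] = 6.

6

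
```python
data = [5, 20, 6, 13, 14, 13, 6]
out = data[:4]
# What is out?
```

data has length 7. The slice data[:4] selects indices [0, 1, 2, 3] (0->5, 1->20, 2->6, 3->13), giving [5, 20, 6, 13].

[5, 20, 6, 13]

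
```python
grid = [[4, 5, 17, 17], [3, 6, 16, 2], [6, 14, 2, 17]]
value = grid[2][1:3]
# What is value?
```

grid[2] = [6, 14, 2, 17]. grid[2] has length 4. The slice grid[2][1:3] selects indices [1, 2] (1->14, 2->2), giving [14, 2].

[14, 2]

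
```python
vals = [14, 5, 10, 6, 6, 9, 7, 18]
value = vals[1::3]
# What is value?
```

vals has length 8. The slice vals[1::3] selects indices [1, 4, 7] (1->5, 4->6, 7->18), giving [5, 6, 18].

[5, 6, 18]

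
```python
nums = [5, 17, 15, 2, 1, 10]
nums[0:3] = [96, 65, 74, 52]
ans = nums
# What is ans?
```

nums starts as [5, 17, 15, 2, 1, 10] (length 6). The slice nums[0:3] covers indices [0, 1, 2] with values [5, 17, 15]. Replacing that slice with [96, 65, 74, 52] (different length) produces [96, 65, 74, 52, 2, 1, 10].

[96, 65, 74, 52, 2, 1, 10]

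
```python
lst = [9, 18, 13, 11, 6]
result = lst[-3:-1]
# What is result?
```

lst has length 5. The slice lst[-3:-1] selects indices [2, 3] (2->13, 3->11), giving [13, 11].

[13, 11]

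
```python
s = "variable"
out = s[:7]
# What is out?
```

s has length 8. The slice s[:7] selects indices [0, 1, 2, 3, 4, 5, 6] (0->'v', 1->'a', 2->'r', 3->'i', 4->'a', 5->'b', 6->'l'), giving 'variabl'.

'variabl'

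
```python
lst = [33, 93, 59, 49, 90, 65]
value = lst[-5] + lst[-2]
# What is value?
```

lst has length 6. Negative index -5 maps to positive index 6 + (-5) = 1. lst[1] = 93.
lst has length 6. Negative index -2 maps to positive index 6 + (-2) = 4. lst[4] = 90.
Sum: 93 + 90 = 183.

183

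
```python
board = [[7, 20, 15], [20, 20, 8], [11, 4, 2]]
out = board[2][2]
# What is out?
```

board[2] = [11, 4, 2]. Taking column 2 of that row yields 2.

2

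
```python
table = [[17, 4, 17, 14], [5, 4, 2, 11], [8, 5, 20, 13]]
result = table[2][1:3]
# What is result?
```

table[2] = [8, 5, 20, 13]. table[2] has length 4. The slice table[2][1:3] selects indices [1, 2] (1->5, 2->20), giving [5, 20].

[5, 20]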